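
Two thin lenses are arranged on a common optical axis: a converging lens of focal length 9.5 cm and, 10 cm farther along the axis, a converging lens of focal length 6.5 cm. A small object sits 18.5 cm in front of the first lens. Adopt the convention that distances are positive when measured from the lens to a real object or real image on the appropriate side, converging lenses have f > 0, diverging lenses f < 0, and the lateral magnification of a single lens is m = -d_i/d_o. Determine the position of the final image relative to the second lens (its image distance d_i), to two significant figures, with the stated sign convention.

3.9 cm

Applying the thin-lens equation to the first lens, 1/9.5 = 1/18.5 + 1/d_i1, which gives d_i1 = 19.528 cm.
Since 19.528 cm > 10 cm, the first image lies past the second lens and serves as a virtual object: d_o2 = L - d_i1 = -9.528 cm.
Applying the thin-lens equation again with f_2 = 6.5 cm and d_o2 = -9.528 cm gives d_i2 = 3.864 cm.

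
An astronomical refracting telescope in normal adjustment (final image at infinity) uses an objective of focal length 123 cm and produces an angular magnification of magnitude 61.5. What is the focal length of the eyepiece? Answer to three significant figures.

|M| = f_obj/f_eye, so f_eye = f_obj/|M| = 123/61.5 = 2.000 cm.

2.00 cm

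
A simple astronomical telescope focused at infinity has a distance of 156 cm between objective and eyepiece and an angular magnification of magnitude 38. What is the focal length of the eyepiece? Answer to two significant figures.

4.0 cm

In normal adjustment the tube length equals f_obj + f_eye and |M| = f_obj/f_eye.
So f_obj = 38 f_eye and 38 f_eye + f_eye = 156 cm, giving f_eye = 156/39 = 4.000 cm and f_obj = 152.000 cm.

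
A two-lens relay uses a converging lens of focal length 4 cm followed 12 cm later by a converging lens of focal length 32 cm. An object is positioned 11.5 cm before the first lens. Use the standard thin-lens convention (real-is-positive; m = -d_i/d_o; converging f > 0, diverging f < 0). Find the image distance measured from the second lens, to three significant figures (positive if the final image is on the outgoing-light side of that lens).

First lens: d_i1 = 1/(1/4 - 1/11.5) = 6.133 cm.
That image sits 5.867 cm in front of the second lens, so d_o2 = 5.867 cm.
Second lens: d_i2 = 1/(1/32 - 1/(5.867)) = -7.184 cm.

-7.18 cm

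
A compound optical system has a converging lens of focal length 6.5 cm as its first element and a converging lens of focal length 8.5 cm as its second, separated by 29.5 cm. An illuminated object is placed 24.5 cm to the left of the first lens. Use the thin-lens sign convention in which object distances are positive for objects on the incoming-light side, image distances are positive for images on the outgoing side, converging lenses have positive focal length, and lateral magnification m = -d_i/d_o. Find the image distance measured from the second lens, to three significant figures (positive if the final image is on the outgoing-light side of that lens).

14.4 cm

Applying the thin-lens equation to the first lens, 1/6.5 = 1/24.5 + 1/d_i1, which gives d_i1 = 8.847 cm.
That image sits 20.653 cm in front of the second lens, so d_o2 = 20.653 cm.
Applying the thin-lens equation again with f_2 = 8.5 cm and d_o2 = 20.653 cm gives d_i2 = 14.445 cm.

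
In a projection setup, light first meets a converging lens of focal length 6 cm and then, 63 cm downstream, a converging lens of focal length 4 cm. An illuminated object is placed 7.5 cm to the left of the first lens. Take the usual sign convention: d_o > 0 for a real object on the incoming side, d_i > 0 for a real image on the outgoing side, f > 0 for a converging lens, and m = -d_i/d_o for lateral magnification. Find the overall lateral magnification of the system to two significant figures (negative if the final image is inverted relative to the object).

0.55

Lens 1: 1/d_i1 = 1/f_1 - 1/d_o1 = 1/6 - 1/7.5 = 0.03333 cm^-1, so d_i1 = 30.000 cm.
m_1 = -(30.000)/7.5 = -4.0000.
That image sits 33.000 cm in front of the second lens, so d_o2 = 33.000 cm.
Lens 2: 1/d_i2 = 1/f_2 - 1/d_o2 = 1/4 - 1/(33.000) = 0.21970 cm^-1, so d_i2 = 4.552 cm.
m_2 = -(4.552)/(33.000) = -0.1379.
Overall magnification: m = m_1 m_2 = 0.5517.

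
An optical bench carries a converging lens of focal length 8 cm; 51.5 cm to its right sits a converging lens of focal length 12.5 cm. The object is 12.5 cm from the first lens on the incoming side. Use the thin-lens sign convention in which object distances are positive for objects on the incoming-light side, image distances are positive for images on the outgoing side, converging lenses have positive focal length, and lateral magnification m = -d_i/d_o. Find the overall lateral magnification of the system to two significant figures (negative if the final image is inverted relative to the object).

1.3

First lens: d_i1 = 1/(1/8 - 1/12.5) = 22.222 cm.
m_1 = -(22.222)/12.5 = -1.7778.
The intermediate image is 22.222 cm to the right of lens 1, so d_o2 = L - d_i1 = 51.5 - 22.222 = 29.278 cm.
Second lens: d_i2 = 1/(1/12.5 - 1/(29.278)) = 21.813 cm.
m_2 = -(21.813)/(29.278) = -0.7450.
Total m = m_1 x m_2 = (-1.7778)(-0.7450) = 1.3245.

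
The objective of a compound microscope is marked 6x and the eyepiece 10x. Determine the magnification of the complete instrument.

60

The overall magnification of a compound microscope is the product of the objective and eyepiece magnifications:
M = M_obj x M_eye = 6 x 10 = 60.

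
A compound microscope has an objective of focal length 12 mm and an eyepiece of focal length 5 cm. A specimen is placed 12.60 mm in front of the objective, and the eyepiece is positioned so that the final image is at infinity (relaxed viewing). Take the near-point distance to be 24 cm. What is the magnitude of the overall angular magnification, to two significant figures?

Convert to cm: f_obj = 12 mm = 1.2 cm; d_o = 12.60 mm = 1.26 cm.
Objective: 1/d_i = 1/f_obj - 1/d_o = 1/1.2 - 1/1.26 = 0.03968 cm^-1, so d_i = 25.200 cm.
m_obj = -d_i/d_o = -25.200/1.26 = -20.000.
Eyepiece angular magnification (image at infinity): M_eye = D/f_e = 24/5 = 4.800.
Overall M = m_obj x M_eye = (-20.000)(4.800) = -96.00.
|M| = 96.00.

96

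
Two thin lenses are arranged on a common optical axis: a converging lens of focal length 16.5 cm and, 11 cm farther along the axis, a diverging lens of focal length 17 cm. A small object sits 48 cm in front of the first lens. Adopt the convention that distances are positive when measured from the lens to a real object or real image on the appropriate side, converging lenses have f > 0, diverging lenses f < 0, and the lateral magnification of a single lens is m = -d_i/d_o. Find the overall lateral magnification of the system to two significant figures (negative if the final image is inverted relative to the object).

First lens: d_i1 = 1/(1/16.5 - 1/48) = 25.143 cm.
m_1 = -(25.143)/48 = -0.5238.
Since 25.143 cm > 11 cm, the first image lies past the second lens and serves as a virtual object: d_o2 = L - d_i1 = -14.143 cm.
Second lens: d_i2 = 1/(1/(-17) - 1/(-14.143)) = 84.150 cm.
m_2 = -(84.150)/(-14.143) = 5.9500.
Total m = m_1 x m_2 = (-0.5238)(5.9500) = -3.1167.

-3.1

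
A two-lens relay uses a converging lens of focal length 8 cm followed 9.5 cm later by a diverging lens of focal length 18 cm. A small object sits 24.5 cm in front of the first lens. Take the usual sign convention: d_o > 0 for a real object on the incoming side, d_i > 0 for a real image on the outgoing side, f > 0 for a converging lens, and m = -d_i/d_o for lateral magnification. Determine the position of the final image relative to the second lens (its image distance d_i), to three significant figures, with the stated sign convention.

2.74 cm

Lens 1: 1/d_i1 = 1/f_1 - 1/d_o1 = 1/8 - 1/24.5 = 0.08418 cm^-1, so d_i1 = 11.879 cm.
Since 11.879 cm > 9.5 cm, the first image lies past the second lens and serves as a virtual object: d_o2 = L - d_i1 = -2.379 cm.
Lens 2: 1/d_i2 = 1/f_2 - 1/d_o2 = 1/(-18) - 1/(-2.379) = 0.36483 cm^-1, so d_i2 = 2.741 cm.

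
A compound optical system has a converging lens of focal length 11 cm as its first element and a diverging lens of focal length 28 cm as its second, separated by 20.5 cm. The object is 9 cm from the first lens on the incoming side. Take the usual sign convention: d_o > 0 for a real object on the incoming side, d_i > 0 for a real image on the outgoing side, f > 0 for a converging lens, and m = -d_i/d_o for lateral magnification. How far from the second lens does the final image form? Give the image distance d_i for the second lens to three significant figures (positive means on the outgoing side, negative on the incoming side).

Lens 1: 1/d_i1 = 1/f_1 - 1/d_o1 = 1/11 - 1/9 = -0.02020 cm^-1, so d_i1 = -49.500 cm.
The intermediate image is virtual, 49.500 cm to the left of lens 1, so d_o2 = L - d_i1 = 20.5 - (-49.500) = 70.000 cm.
Lens 2: 1/d_i2 = 1/f_2 - 1/d_o2 = 1/(-28) - 1/(70.000) = -0.05000 cm^-1, so d_i2 = -20.000 cm.

-20.0 cm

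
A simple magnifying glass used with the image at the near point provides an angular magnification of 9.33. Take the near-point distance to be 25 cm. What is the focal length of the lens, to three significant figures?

For the image at the near point, M = 1 + D/f.
f = D/(M - 1) = 25/(9.33 - 1) = 3.001 cm.

3.00 cm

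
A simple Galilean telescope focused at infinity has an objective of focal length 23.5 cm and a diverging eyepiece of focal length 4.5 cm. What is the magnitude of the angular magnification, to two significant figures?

|M| = f_obj/|f_eye| = 23.5/4.5 = 5.222.

5.2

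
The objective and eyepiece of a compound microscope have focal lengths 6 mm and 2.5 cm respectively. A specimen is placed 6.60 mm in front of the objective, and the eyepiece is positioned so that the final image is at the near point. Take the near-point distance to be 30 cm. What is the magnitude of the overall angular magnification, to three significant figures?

130

Convert to cm: f_obj = 6 mm = 0.6 cm; d_o = 6.60 mm = 0.66 cm.
Objective: 1/d_i = 1/f_obj - 1/d_o = 1/0.6 - 1/0.66 = 0.15152 cm^-1, so d_i = 6.600 cm.
m_obj = -d_i/d_o = -6.600/0.66 = -10.000.
Eyepiece angular magnification (image at near point): M_eye = 1 + D/f_e = 1 + 30/2.5 = 13.000.
Overall M = m_obj x M_eye = (-10.000)(13.000) = -130.00.
|M| = 130.00.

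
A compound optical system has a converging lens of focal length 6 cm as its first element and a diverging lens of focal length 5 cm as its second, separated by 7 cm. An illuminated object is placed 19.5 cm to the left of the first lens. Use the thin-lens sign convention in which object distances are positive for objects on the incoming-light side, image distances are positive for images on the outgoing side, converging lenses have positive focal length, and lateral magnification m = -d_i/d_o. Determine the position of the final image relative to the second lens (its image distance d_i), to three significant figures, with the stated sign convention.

First lens: d_i1 = 1/(1/6 - 1/19.5) = 8.667 cm.
This image would form 8.667 cm past lens 1, i.e. 1.667 cm beyond lens 2, so it is a virtual object for lens 2: d_o2 = 7 - 8.667 = -1.667 cm.
Second lens: d_i2 = 1/(1/(-5) - 1/(-1.667)) = 2.500 cm.

2.50 cm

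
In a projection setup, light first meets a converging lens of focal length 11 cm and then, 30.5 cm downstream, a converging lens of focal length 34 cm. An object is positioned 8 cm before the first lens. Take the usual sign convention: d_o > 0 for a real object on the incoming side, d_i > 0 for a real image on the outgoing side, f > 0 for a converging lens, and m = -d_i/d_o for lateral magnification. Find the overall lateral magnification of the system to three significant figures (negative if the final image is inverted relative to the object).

First lens: d_i1 = 1/(1/11 - 1/8) = -29.333 cm.
m_1 = -(-29.333)/8 = 3.6667.
With d_i1 < 0 the first image is virtual and lies on the object side; the object distance for lens 2 is d_o2 = 30.5 - (-29.333) = 59.833 cm.
Second lens: d_i2 = 1/(1/34 - 1/(59.833)) = 78.748 cm.
m_2 = -(78.748)/(59.833) = -1.3161.
The system's lateral magnification is m_1 m_2 = (3.6667)(-1.3161) = -4.8258.

-4.83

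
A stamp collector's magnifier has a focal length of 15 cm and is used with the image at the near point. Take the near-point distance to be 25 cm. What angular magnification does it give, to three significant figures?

2.67

M = 1 + D/f = 1 + 25/15 = 2.667.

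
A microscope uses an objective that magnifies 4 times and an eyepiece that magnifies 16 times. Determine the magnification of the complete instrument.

The overall magnification of a compound microscope is the product of the objective and eyepiece magnifications:
M = M_obj x M_eye = 4 x 16 = 64.

64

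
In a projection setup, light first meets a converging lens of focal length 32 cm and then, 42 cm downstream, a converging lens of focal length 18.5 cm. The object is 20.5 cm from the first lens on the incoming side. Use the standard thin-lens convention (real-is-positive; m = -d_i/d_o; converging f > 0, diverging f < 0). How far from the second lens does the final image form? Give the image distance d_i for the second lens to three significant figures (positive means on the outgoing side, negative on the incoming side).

First lens: d_i1 = 1/(1/32 - 1/20.5) = -57.043 cm.
With d_i1 < 0 the first image is virtual and lies on the object side; the object distance for lens 2 is d_o2 = 42 - (-57.043) = 99.043 cm.
Second lens: d_i2 = 1/(1/18.5 - 1/(99.043)) = 22.749 cm.

22.7 cm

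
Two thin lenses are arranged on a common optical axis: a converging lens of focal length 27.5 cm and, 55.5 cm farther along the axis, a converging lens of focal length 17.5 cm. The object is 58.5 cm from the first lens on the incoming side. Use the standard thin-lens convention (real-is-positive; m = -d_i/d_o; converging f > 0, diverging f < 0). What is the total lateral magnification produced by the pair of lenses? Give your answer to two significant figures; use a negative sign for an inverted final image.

-1.1

First lens: d_i1 = 1/(1/27.5 - 1/58.5) = 51.895 cm.
m_1 = -(51.895)/58.5 = -0.8871.
That image sits 3.605 cm in front of the second lens, so d_o2 = 3.605 cm.
Second lens: d_i2 = 1/(1/17.5 - 1/(3.605)) = -4.540 cm.
m_2 = -(-4.540)/(3.605) = 1.2594.
Overall magnification: m = m_1 m_2 = -1.1172.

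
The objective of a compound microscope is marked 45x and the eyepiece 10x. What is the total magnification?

The overall magnification of a compound microscope is the product of the objective and eyepiece magnifications:
M = M_obj x M_eye = 45 x 10 = 450.

450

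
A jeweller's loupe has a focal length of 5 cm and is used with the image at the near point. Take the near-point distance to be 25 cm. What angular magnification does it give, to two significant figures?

M = 1 + D/f = 1 + 25/5 = 6.000.

6.0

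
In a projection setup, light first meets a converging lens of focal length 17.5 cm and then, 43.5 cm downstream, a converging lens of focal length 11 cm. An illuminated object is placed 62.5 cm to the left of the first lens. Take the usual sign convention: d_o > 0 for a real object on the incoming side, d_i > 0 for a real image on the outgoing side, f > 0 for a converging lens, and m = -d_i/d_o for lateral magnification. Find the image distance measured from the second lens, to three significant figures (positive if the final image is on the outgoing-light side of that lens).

25.8 cm

Lens 1: 1/d_i1 = 1/f_1 - 1/d_o1 = 1/17.5 - 1/62.5 = 0.04114 cm^-1, so d_i1 = 24.306 cm.
The intermediate image is 24.306 cm to the right of lens 1, so d_o2 = L - d_i1 = 43.5 - 24.306 = 19.194 cm.
Lens 2: 1/d_i2 = 1/f_2 - 1/d_o2 = 1/11 - 1/(19.194) = 0.03881 cm^-1, so d_i2 = 25.766 cm.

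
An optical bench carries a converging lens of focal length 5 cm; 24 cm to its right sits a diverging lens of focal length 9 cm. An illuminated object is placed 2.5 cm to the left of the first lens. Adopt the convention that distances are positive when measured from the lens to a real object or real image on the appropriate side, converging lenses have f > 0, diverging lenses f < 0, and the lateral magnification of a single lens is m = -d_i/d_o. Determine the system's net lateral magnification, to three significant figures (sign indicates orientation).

First lens: d_i1 = 1/(1/5 - 1/2.5) = -5.000 cm.
m_1 = -(-5.000)/2.5 = 2.0000.
With d_i1 < 0 the first image is virtual and lies on the object side; the object distance for lens 2 is d_o2 = 24 - (-5.000) = 29.000 cm.
Second lens: d_i2 = 1/(1/(-9) - 1/(29.000)) = -6.868 cm.
m_2 = -(-6.868)/(29.000) = 0.2368.
Overall magnification: m = m_1 m_2 = 0.4737.

0.474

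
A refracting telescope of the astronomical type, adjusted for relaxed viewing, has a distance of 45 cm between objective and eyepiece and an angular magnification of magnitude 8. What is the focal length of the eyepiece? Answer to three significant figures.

In normal adjustment the tube length equals f_obj + f_eye and |M| = f_obj/f_eye.
So f_obj = 8 f_eye and 8 f_eye + f_eye = 45 cm, giving f_eye = 45/9 = 5.000 cm and f_obj = 40.000 cm.

5.00 cm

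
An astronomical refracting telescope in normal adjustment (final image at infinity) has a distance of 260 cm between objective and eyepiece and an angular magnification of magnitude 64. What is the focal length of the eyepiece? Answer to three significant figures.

In normal adjustment the tube length equals f_obj + f_eye and |M| = f_obj/f_eye.
So f_obj = 64 f_eye and 64 f_eye + f_eye = 260 cm, giving f_eye = 260/65 = 4.000 cm and f_obj = 256.000 cm.

4.00 cm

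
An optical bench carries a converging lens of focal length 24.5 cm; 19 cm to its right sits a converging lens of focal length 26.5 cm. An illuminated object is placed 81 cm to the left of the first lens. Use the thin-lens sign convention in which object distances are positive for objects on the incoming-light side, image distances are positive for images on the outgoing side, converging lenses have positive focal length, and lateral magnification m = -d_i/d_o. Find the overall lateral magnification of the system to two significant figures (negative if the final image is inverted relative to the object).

Lens 1: 1/d_i1 = 1/f_1 - 1/d_o1 = 1/24.5 - 1/81 = 0.02847 cm^-1, so d_i1 = 35.124 cm.
m_1 = -(35.124)/81 = -0.4336.
Since 35.124 cm > 19 cm, the first image lies past the second lens and serves as a virtual object: d_o2 = L - d_i1 = -16.124 cm.
Lens 2: 1/d_i2 = 1/f_2 - 1/d_o2 = 1/26.5 - 1/(-16.124) = 0.09976 cm^-1, so d_i2 = 10.024 cm.
m_2 = -(10.024)/(-16.124) = 0.6217.
The system's lateral magnification is m_1 m_2 = (-0.4336)(0.6217) = -0.2696.

-0.27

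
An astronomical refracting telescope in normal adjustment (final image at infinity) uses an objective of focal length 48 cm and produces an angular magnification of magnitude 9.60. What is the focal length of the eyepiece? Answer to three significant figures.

5.00 cm

|M| = f_obj/f_eye, so f_eye = f_obj/|M| = 48/9.6 = 5.000 cm.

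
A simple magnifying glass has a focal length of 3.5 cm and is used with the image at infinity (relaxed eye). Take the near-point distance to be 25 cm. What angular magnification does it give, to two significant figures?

7.1

M = D/f = 25/3.5 = 7.143.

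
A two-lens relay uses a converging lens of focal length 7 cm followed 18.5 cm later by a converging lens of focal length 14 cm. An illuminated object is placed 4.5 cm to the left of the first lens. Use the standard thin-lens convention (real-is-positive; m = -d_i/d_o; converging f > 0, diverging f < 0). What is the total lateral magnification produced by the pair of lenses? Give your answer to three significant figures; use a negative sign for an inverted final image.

-2.29

Lens 1: 1/d_i1 = 1/f_1 - 1/d_o1 = 1/7 - 1/4.5 = -0.07937 cm^-1, so d_i1 = -12.600 cm.
m_1 = -(-12.600)/4.5 = 2.8000.
The intermediate image is virtual, 12.600 cm to the left of lens 1, so d_o2 = L - d_i1 = 18.5 - (-12.600) = 31.100 cm.
Lens 2: 1/d_i2 = 1/f_2 - 1/d_o2 = 1/14 - 1/(31.100) = 0.03927 cm^-1, so d_i2 = 25.462 cm.
m_2 = -(25.462)/(31.100) = -0.8187.
Overall magnification: m = m_1 m_2 = -2.2924.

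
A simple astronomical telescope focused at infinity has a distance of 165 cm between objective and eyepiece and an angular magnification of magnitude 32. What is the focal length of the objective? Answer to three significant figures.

In normal adjustment the tube length equals f_obj + f_eye and |M| = f_obj/f_eye.
So f_obj = 32 f_eye and 32 f_eye + f_eye = 165 cm, giving f_eye = 165/33 = 5.000 cm and f_obj = 160.000 cm.

160 cm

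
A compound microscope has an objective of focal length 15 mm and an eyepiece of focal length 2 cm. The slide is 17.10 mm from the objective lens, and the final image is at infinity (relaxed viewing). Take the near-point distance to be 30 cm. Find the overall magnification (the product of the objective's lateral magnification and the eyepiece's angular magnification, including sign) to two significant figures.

-110

Convert to cm: f_obj = 15 mm = 1.5 cm; d_o = 17.10 mm = 1.71 cm.
Objective: 1/d_i = 1/f_obj - 1/d_o = 1/1.5 - 1/1.71 = 0.08187 cm^-1, so d_i = 12.214 cm.
m_obj = -d_i/d_o = -12.214/1.71 = -7.143.
Eyepiece angular magnification (image at infinity): M_eye = D/f_e = 30/2 = 15.000.
Overall M = m_obj x M_eye = (-7.143)(15.000) = -107.14.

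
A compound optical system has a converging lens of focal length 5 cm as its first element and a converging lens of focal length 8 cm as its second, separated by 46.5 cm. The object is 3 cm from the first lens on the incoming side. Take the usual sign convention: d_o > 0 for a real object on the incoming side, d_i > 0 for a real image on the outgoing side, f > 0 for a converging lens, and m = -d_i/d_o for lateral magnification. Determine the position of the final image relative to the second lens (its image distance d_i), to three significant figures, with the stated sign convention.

9.39 cm

Lens 1: 1/d_i1 = 1/f_1 - 1/d_o1 = 1/5 - 1/3 = -0.13333 cm^-1, so d_i1 = -7.500 cm.
With d_i1 < 0 the first image is virtual and lies on the object side; the object distance for lens 2 is d_o2 = 46.5 - (-7.500) = 54.000 cm.
Lens 2: 1/d_i2 = 1/f_2 - 1/d_o2 = 1/8 - 1/(54.000) = 0.10648 cm^-1, so d_i2 = 9.391 cm.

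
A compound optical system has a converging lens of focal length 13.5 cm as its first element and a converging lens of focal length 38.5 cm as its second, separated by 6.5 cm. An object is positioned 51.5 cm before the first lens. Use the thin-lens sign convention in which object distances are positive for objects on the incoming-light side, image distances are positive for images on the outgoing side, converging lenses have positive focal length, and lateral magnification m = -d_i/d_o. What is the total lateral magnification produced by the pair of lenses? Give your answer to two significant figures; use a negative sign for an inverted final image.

Lens 1: 1/d_i1 = 1/f_1 - 1/d_o1 = 1/13.5 - 1/51.5 = 0.05466 cm^-1, so d_i1 = 18.296 cm.
m_1 = -(18.296)/51.5 = -0.3553.
This image would form 18.296 cm past lens 1, i.e. 11.796 cm beyond lens 2, so it is a virtual object for lens 2: d_o2 = 6.5 - 18.296 = -11.796 cm.
Lens 2: 1/d_i2 = 1/f_2 - 1/d_o2 = 1/38.5 - 1/(-11.796) = 0.11075 cm^-1, so d_i2 = 9.029 cm.
m_2 = -(9.029)/(-11.796) = 0.7655.
The system's lateral magnification is m_1 m_2 = (-0.3553)(0.7655) = -0.2719.

-0.27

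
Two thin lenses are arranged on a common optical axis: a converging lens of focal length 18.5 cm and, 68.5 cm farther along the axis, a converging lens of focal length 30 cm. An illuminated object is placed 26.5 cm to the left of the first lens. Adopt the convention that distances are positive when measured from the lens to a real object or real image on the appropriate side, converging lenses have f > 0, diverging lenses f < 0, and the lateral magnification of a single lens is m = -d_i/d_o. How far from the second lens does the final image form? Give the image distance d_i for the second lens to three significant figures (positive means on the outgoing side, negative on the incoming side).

-9.51 cm

Lens 1: 1/d_i1 = 1/f_1 - 1/d_o1 = 1/18.5 - 1/26.5 = 0.01632 cm^-1, so d_i1 = 61.281 cm.
That image sits 7.219 cm in front of the second lens, so d_o2 = 7.219 cm.
Lens 2: 1/d_i2 = 1/f_2 - 1/d_o2 = 1/30 - 1/(7.219) = -0.10519 cm^-1, so d_i2 = -9.506 cm.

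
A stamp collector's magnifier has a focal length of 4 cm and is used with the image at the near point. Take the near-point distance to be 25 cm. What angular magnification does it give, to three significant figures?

M = 1 + D/f = 1 + 25/4 = 7.250.

7.25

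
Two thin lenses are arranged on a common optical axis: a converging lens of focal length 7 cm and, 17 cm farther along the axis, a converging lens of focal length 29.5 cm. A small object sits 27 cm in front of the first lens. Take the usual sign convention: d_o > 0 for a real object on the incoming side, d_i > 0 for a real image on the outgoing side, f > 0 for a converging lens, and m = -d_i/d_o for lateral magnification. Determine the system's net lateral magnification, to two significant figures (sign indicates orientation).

Applying the thin-lens equation to the first lens, 1/7 = 1/27 + 1/d_i1, which gives d_i1 = 9.450 cm.
Its lateral magnification is m_1 = -d_i1/d_o1 = -(9.450)/27 = -0.3500.
That image sits 7.550 cm in front of the second lens, so d_o2 = 7.550 cm.
Applying the thin-lens equation again with f_2 = 29.5 cm and d_o2 = 7.550 cm gives d_i2 = -10.147 cm.
m_2 = -(-10.147)/(7.550) = 1.3440.
The system's lateral magnification is m_1 m_2 = (-0.3500)(1.3440) = -0.4704.

-0.47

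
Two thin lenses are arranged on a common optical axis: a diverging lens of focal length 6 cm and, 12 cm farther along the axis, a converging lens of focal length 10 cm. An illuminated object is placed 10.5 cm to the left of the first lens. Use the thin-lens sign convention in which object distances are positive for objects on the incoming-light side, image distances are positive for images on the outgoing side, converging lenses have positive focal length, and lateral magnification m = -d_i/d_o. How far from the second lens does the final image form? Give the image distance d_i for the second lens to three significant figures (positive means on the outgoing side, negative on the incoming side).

First lens: d_i1 = 1/(1/(-6) - 1/10.5) = -3.818 cm.
With d_i1 < 0 the first image is virtual and lies on the object side; the object distance for lens 2 is d_o2 = 12 - (-3.818) = 15.818 cm.
Second lens: d_i2 = 1/(1/10 - 1/(15.818)) = 27.188 cm.

27.2 cm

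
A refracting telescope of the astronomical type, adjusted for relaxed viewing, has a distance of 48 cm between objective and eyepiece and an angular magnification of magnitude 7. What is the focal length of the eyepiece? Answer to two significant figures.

6.0 cm

In normal adjustment the tube length equals f_obj + f_eye and |M| = f_obj/f_eye.
So f_obj = 7 f_eye and 7 f_eye + f_eye = 48 cm, giving f_eye = 48/8 = 6.000 cm and f_obj = 42.000 cm.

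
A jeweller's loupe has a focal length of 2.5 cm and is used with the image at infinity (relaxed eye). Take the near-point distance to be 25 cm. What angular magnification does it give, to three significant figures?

M = D/f = 25/2.5 = 10.000.

10.0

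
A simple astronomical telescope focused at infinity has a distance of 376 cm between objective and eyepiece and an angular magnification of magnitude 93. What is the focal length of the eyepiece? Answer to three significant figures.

In normal adjustment the tube length equals f_obj + f_eye and |M| = f_obj/f_eye.
So f_obj = 93 f_eye and 93 f_eye + f_eye = 376 cm, giving f_eye = 376/94 = 4.000 cm and f_obj = 372.000 cm.

4.00 cm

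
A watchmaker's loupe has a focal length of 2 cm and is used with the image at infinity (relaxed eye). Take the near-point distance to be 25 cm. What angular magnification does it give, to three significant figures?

M = D/f = 25/2 = 12.500.

12.5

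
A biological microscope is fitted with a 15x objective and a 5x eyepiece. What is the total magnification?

75

The overall magnification of a compound microscope is the product of the objective and eyepiece magnifications:
M = M_obj x M_eye = 15 x 5 = 75.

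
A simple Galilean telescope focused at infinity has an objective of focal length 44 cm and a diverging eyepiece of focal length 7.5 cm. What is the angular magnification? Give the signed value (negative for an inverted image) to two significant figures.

5.9

M = -f_obj/f_eye = -44/(-7.5) = 5.867.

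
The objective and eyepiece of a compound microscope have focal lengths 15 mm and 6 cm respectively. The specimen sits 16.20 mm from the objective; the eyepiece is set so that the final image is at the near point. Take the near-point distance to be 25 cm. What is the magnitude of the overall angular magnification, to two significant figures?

Convert to cm: f_obj = 15 mm = 1.5 cm; d_o = 16.20 mm = 1.62 cm.
Objective: 1/d_i = 1/f_obj - 1/d_o = 1/1.5 - 1/1.62 = 0.04938 cm^-1, so d_i = 20.250 cm.
m_obj = -d_i/d_o = -20.250/1.62 = -12.500.
Eyepiece angular magnification (image at near point): M_eye = 1 + D/f_e = 1 + 25/6 = 5.167.
Overall M = m_obj x M_eye = (-12.500)(5.167) = -64.58.
|M| = 64.58.

65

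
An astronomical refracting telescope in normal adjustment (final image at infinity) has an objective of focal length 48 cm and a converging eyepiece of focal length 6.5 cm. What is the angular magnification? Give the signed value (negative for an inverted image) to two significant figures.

-7.4

M = -f_obj/f_eye = -48/(6.5) = -7.385.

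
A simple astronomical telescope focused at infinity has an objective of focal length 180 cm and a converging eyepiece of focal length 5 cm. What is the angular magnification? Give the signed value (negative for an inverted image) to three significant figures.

M = -f_obj/f_eye = -180/(5) = -36.000.

-36.0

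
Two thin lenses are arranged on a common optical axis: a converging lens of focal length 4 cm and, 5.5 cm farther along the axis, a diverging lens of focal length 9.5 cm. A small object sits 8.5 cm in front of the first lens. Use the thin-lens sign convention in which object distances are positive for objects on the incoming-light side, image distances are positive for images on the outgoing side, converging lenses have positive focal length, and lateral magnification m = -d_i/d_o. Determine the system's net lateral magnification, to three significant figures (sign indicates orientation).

Lens 1: 1/d_i1 = 1/f_1 - 1/d_o1 = 1/4 - 1/8.5 = 0.13235 cm^-1, so d_i1 = 7.556 cm.
m_1 = -(7.556)/8.5 = -0.8889.
This image would form 7.556 cm past lens 1, i.e. 2.056 cm beyond lens 2, so it is a virtual object for lens 2: d_o2 = 5.5 - 7.556 = -2.056 cm.
Lens 2: 1/d_i2 = 1/f_2 - 1/d_o2 = 1/(-9.5) - 1/(-2.056) = 0.38122 cm^-1, so d_i2 = 2.623 cm.
m_2 = -(2.623)/(-2.056) = 1.2761.
Total m = m_1 x m_2 = (-0.8889)(1.2761) = -1.1343.

-1.13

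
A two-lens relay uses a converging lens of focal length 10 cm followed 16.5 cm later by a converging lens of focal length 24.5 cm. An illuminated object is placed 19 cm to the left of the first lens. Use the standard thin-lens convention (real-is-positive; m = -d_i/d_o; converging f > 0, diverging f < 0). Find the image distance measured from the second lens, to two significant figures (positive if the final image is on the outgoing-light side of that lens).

Lens 1: 1/d_i1 = 1/f_1 - 1/d_o1 = 1/10 - 1/19 = 0.04737 cm^-1, so d_i1 = 21.111 cm.
This image would form 21.111 cm past lens 1, i.e. 4.611 cm beyond lens 2, so it is a virtual object for lens 2: d_o2 = 16.5 - 21.111 = -4.611 cm.
Lens 2: 1/d_i2 = 1/f_2 - 1/d_o2 = 1/24.5 - 1/(-4.611) = 0.25768 cm^-1, so d_i2 = 3.881 cm.

3.9 cm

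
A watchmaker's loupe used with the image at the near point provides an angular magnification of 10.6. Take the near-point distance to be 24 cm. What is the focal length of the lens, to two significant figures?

2.5 cm

For the image at the near point, M = 1 + D/f.
f = D/(M - 1) = 24/(10.6 - 1) = 2.500 cm.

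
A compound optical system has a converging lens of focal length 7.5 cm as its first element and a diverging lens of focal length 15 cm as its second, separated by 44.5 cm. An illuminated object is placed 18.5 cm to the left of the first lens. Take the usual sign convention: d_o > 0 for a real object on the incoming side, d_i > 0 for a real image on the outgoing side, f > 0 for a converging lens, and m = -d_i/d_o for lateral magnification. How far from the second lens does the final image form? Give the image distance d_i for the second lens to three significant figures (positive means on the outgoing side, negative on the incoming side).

-10.2 cm

Lens 1: 1/d_i1 = 1/f_1 - 1/d_o1 = 1/7.5 - 1/18.5 = 0.07928 cm^-1, so d_i1 = 12.614 cm.
That image sits 31.886 cm in front of the second lens, so d_o2 = 31.886 cm.
Lens 2: 1/d_i2 = 1/f_2 - 1/d_o2 = 1/(-15) - 1/(31.886) = -0.09803 cm^-1, so d_i2 = -10.201 cm.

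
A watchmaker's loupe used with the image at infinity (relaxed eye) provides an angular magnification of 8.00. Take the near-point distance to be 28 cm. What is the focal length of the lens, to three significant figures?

3.50 cm

For the image at infinity, M = D/f.
f = D/M = 28/8.0 = 3.500 cm.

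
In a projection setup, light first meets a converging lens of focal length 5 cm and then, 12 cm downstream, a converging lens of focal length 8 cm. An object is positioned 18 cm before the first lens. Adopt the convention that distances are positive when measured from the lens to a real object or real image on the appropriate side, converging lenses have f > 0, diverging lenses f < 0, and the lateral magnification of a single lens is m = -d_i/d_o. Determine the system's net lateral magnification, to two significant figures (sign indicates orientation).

Lens 1: 1/d_i1 = 1/f_1 - 1/d_o1 = 1/5 - 1/18 = 0.14444 cm^-1, so d_i1 = 6.923 cm.
m_1 = -(6.923)/18 = -0.3846.
Object distance for lens 2: d_o2 = 12 - 6.923 = 5.077 cm.
Lens 2: 1/d_i2 = 1/f_2 - 1/d_o2 = 1/8 - 1/(5.077) = -0.07197 cm^-1, so d_i2 = -13.895 cm.
m_2 = -(-13.895)/(5.077) = 2.7368.
Total m = m_1 x m_2 = (-0.3846)(2.7368) = -1.0526.

-1.1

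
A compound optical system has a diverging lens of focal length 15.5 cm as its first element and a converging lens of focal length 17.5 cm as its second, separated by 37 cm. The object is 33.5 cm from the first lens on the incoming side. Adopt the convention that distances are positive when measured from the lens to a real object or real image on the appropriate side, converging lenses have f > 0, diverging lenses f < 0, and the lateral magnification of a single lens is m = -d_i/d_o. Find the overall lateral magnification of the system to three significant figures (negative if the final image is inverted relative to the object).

-0.184

Applying the thin-lens equation to the first lens, 1/(-15.5) = 1/33.5 + 1/d_i1, which gives d_i1 = -10.597 cm.
Its lateral magnification is m_1 = -d_i1/d_o1 = -(-10.597)/33.5 = 0.3163.
With d_i1 < 0 the first image is virtual and lies on the object side; the object distance for lens 2 is d_o2 = 37 - (-10.597) = 47.597 cm.
Applying the thin-lens equation again with f_2 = 17.5 cm and d_o2 = 47.597 cm gives d_i2 = 27.675 cm.
m_2 = -(27.675)/(47.597) = -0.5815.
Total m = m_1 x m_2 = (0.3163)(-0.5815) = -0.1839.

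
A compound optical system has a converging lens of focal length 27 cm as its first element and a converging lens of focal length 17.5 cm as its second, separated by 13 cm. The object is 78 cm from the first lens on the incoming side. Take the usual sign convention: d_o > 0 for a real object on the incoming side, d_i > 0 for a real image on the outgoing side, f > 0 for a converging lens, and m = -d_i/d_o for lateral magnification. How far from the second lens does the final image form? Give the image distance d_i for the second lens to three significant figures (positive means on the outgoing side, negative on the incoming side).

10.8 cm

Lens 1: 1/d_i1 = 1/f_1 - 1/d_o1 = 1/27 - 1/78 = 0.02422 cm^-1, so d_i1 = 41.294 cm.
This image would form 41.294 cm past lens 1, i.e. 28.294 cm beyond lens 2, so it is a virtual object for lens 2: d_o2 = 13 - 41.294 = -28.294 cm.
Lens 2: 1/d_i2 = 1/f_2 - 1/d_o2 = 1/17.5 - 1/(-28.294) = 0.09249 cm^-1, so d_i2 = 10.812 cm.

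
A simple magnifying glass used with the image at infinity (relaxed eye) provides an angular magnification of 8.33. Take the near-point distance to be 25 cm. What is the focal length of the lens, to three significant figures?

For the image at infinity, M = D/f.
f = D/M = 25/8.33 = 3.001 cm.

3.00 cm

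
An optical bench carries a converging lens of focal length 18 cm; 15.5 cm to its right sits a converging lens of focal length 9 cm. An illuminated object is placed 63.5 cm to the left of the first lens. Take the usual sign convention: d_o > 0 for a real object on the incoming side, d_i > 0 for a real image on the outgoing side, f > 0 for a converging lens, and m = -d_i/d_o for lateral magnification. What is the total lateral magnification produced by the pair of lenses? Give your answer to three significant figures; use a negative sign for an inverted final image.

Applying the thin-lens equation to the first lens, 1/18 = 1/63.5 + 1/d_i1, which gives d_i1 = 25.121 cm.
Its lateral magnification is m_1 = -d_i1/d_o1 = -(25.121)/63.5 = -0.3956.
Since 25.121 cm > 15.5 cm, the first image lies past the second lens and serves as a virtual object: d_o2 = L - d_i1 = -9.621 cm.
Applying the thin-lens equation again with f_2 = 9 cm and d_o2 = -9.621 cm gives d_i2 = 4.650 cm.
m_2 = -(4.650)/(-9.621) = 0.4833.
The system's lateral magnification is m_1 m_2 = (-0.3956)(0.4833) = -0.1912.

-0.191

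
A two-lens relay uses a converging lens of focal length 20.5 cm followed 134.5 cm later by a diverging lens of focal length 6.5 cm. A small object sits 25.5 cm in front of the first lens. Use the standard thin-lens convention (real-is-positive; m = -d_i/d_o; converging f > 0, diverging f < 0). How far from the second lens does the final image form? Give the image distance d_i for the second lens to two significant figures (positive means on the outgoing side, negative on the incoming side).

-5.3 cm

First lens: d_i1 = 1/(1/20.5 - 1/25.5) = 104.550 cm.
Object distance for lens 2: d_o2 = 134.5 - 104.550 = 29.950 cm.
Second lens: d_i2 = 1/(1/(-6.5) - 1/(29.950)) = -5.341 cm.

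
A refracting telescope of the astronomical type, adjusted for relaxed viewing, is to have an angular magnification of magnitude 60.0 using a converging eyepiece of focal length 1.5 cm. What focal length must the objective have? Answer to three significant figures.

|M| = f_obj/|f_eye|, so f_obj = |M| x |f_eye| = 60.0 x 1.5 = 90.000 cm.

90.0 cm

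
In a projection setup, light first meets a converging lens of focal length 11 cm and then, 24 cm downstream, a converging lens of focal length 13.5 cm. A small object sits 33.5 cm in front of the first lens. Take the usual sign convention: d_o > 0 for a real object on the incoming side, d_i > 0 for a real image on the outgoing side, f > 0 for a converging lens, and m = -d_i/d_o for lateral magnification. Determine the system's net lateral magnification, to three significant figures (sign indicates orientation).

Lens 1: 1/d_i1 = 1/f_1 - 1/d_o1 = 1/11 - 1/33.5 = 0.06106 cm^-1, so d_i1 = 16.378 cm.
m_1 = -(16.378)/33.5 = -0.4889.
The intermediate image is 16.378 cm to the right of lens 1, so d_o2 = L - d_i1 = 24 - 16.378 = 7.622 cm.
Lens 2: 1/d_i2 = 1/f_2 - 1/d_o2 = 1/13.5 - 1/(7.622) = -0.05712 cm^-1, so d_i2 = -17.507 cm.
m_2 = -(-17.507)/(7.622) = 2.2968.
The system's lateral magnification is m_1 m_2 = (-0.4889)(2.2968) = -1.1229.

-1.12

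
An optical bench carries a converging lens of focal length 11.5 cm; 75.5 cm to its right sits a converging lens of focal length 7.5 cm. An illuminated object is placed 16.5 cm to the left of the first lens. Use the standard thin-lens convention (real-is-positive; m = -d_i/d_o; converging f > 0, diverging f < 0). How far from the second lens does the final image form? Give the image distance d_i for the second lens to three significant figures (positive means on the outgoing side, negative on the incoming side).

9.37 cm

Lens 1: 1/d_i1 = 1/f_1 - 1/d_o1 = 1/11.5 - 1/16.5 = 0.02635 cm^-1, so d_i1 = 37.950 cm.
That image sits 37.550 cm in front of the second lens, so d_o2 = 37.550 cm.
Lens 2: 1/d_i2 = 1/f_2 - 1/d_o2 = 1/7.5 - 1/(37.550) = 0.10670 cm^-1, so d_i2 = 9.372 cm.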